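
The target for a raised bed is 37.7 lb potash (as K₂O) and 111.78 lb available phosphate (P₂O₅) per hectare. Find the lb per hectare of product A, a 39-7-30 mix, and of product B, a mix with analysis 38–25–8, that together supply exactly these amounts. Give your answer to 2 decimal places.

6.95 lb product A, 445.17 lb product B

Per-hectare balance (a = product A, b = product B):
K₂O: 0.3·a + 0.08·b = 37.7
P₂O₅: 0.07·a + 0.25·b = 111.78
From row1: a = (37.7 − 0.08·b) / 0.3.
Into row2: 0.07·(37.7 − 0.08·b)/0.3 + 0.25·b = 111.78 → b = 445.173, a = 6.95389.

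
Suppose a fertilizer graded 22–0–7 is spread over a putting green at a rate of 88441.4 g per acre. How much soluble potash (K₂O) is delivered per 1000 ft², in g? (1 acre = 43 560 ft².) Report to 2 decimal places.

142.12 g K₂O per thousand sq ft

K₂O per acre = 88441.4 × 7% = 6190.9 g.
Convert to per 1000 ft²: 6190.9 × 0.0229568 = 142.123 g.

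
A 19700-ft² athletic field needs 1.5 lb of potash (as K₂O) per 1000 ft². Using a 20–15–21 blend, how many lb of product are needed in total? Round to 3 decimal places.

140.714 lb

Product per 1000 ft² = 1.5 / 21% = 7.14286 lb.
Total product = 7.14286 × 19700 / 1000 = 140.7143 lb.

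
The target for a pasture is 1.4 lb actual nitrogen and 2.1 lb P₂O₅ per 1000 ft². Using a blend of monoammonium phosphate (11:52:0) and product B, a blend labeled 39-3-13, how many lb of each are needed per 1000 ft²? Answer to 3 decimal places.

3.895 lb monoammonium phosphate, 2.491 lb product B

With a, b = lb per 1000 ft² of monoammonium phosphate and product B:
N: 0.11·a + 0.39·b = 1.4
P₂O₅: 0.52·a + 0.03·b = 2.1
From row1: a = (1.4 − 0.39·b) / 0.11.
Into row2: 0.52·(1.4 − 0.39·b)/0.11 + 0.03·b = 2.1 → b = 2.49123, a = 3.89474.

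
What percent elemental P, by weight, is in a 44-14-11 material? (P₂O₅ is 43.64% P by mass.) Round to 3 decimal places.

6.110% P

%P = 14 × 0.4364 = 6.1096%.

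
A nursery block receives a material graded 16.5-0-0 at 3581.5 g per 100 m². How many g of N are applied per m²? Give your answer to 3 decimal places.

5.909 g N per sq m

nitrogen per 100 m² = 3581.5 × 16.5% = 590.947 g.
Convert to per m²: 590.947 × 0.01 = 5.90947 g.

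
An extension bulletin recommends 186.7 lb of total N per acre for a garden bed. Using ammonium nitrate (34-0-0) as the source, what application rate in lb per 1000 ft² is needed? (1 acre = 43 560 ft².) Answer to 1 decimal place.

12.6 lb of product per thousand sq ft

Product per acre = 186.7 / 34% = 549.118 lb.
Convert to per 1000 ft²: 549.118 × 0.0229568 = 12.606 lb.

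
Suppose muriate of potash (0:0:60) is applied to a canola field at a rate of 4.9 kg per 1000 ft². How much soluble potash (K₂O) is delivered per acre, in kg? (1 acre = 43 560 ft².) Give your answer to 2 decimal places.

128.07 kg K₂O per acre

K₂O per 1000 ft² = 4.9 × 60% = 2.94 kg.
Convert to per acre: 2.94 × 43.56 = 128.066 kg.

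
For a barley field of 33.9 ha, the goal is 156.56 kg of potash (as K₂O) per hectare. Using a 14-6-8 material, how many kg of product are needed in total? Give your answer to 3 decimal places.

Product per hectare = 156.56 / 8% = 1957 kg.
Total product = 1957 × 33.9 = 66342.3 kg.

66342.300 kg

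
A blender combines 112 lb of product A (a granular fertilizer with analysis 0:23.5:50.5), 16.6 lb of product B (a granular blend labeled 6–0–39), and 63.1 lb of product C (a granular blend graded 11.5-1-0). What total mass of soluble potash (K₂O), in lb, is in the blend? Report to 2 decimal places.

K₂O mass = 50.5%×112 + 39%×16.6 + 0%×63.1 = 63.034 lb.

63.03 lb K₂O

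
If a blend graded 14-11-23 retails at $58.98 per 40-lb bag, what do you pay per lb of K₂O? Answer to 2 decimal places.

$6.41 per lb K₂O

K₂O in bag = 40 × 23% = 9.2 lb.
Cost per lb K₂O = $58.98 / 9.2 = $6.4109.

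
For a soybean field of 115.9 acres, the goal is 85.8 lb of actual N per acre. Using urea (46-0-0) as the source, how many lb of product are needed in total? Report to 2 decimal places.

Product per acre = 85.8 / 46% = 186.522 lb.
Total product = 186.522 × 115.9 = 21617.8696 lb.

21617.87 lb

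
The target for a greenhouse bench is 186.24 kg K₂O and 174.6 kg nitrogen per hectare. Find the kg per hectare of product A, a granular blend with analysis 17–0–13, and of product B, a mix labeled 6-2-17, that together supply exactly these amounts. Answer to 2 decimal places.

877.14 kg product A, 424.78 kg product B

With a, b = kg per hectare of product A and product B:
K₂O: 0.13·a + 0.17·b = 186.24
N: 0.17·a + 0.06·b = 174.6
Eliminate b: (row1) − 0.17/0.06·(row2) → -0.351667·a = -308.46, so a = 877.137.
Then b = (174.6 − 0.17·877.137) / 0.06 = 424.777.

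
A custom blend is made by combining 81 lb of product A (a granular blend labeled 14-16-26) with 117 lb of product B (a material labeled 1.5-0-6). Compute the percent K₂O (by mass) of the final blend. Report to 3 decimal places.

Total mass = 81 + 117 = 198 lb.
K₂O mass = 26%×81 + 6%×117 = 28.08 lb.
% K₂O = 28.08 / 198 = 14.1818%.

14.182% K₂O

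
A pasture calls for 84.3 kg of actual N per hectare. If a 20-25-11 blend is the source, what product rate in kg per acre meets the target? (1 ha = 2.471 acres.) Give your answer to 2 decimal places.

170.58 kg of product per acre

Product per hectare = 84.3 / 20% = 421.5 kg.
Convert to per acre: 421.5 × 0.404694 = 170.579 kg.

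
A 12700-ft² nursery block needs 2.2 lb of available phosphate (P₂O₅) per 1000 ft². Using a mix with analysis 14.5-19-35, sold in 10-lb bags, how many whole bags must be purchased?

Product per 1000 ft² = 2.2 / 19% = 11.5789 lb.
Total product = 11.5789 × 12700 / 1000 = 147.053 lb.
Bags = ⌈147.053 / 10⌉ = 15.

15 bags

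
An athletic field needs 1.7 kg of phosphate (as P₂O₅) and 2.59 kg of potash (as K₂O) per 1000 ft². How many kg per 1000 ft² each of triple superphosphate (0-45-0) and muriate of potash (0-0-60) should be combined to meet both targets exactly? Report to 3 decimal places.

3.778 kg triple superphosphate, 4.317 kg muriate of potash

With a, b = kg per 1000 ft² of triple superphosphate and muriate of potash:
P₂O₅: 0.45·a + 0·b = 1.7
K₂O: 0·a + 0.6·b = 2.59
Solving simultaneously: a = 3.77778, b = 4.31667.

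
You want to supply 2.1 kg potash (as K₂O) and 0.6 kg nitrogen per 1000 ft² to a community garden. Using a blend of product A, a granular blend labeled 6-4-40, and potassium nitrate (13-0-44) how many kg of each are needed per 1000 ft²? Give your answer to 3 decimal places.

0.352 kg product A, 4.453 kg potassium nitrate

With a, b = kg per 1000 ft² of product A and potassium nitrate:
K₂O: 0.4·a + 0.44·b = 2.1
N: 0.06·a + 0.13·b = 0.6
Solving simultaneously: a = 0.351563, b = 4.45312.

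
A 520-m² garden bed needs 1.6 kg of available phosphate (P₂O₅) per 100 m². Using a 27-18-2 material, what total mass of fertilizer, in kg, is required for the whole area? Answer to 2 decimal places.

46.22 kg

Product per 100 m² = 1.6 / 18% = 8.88889 kg.
Total product = 8.88889 × 520 / 100 = 46.2222 kg.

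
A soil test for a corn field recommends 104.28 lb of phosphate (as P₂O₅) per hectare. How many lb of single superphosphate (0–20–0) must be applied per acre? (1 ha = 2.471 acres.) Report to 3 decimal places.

Product per hectare = 104.28 / 20% = 521.4 lb.
Convert to per acre: 521.4 × 0.404694 = 211.0077 lb.

211.008 lb of product per acre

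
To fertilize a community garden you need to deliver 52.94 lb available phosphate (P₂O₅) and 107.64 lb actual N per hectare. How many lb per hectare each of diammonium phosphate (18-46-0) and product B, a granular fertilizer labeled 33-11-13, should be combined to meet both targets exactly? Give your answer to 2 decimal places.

With a, b = lb per hectare of diammonium phosphate and product B:
P₂O₅: 0.46·a + 0.11·b = 52.94
N: 0.18·a + 0.33·b = 107.64
Eliminate b: (row1) − 0.11/0.33·(row2) → 0.4·a = 17.06, so a = 42.65.
Then b = (107.64 − 0.18·42.65) / 0.33 = 302.918.

42.65 lb diammonium phosphate, 302.92 lb product B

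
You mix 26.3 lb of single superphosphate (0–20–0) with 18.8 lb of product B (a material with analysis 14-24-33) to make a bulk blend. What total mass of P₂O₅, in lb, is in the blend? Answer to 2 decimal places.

P₂O₅ mass = 20%×26.3 + 24%×18.8 = 9.772 lb.

9.77 lb P₂O₅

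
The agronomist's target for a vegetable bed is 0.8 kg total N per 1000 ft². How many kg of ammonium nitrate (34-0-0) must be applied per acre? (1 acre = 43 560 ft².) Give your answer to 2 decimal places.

102.49 kg of product per acre

Product per 1000 ft² = 0.8 / 34% = 2.35294 kg.
Convert to per acre: 2.35294 × 43.56 = 102.494 kg.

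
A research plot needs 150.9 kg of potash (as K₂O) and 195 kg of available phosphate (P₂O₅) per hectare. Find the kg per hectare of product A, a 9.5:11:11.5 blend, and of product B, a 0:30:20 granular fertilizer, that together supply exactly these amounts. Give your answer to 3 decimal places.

501.600 kg product A, 466.080 kg product B

Per-hectare balance (a = product A, b = product B):
K₂O: 0.115·a + 0.2·b = 150.9
P₂O₅: 0.11·a + 0.3·b = 195
Eliminate b: (row1) − 0.2/0.3·(row2) → 0.0416667·a = 20.9, so a = 501.6.
Then b = (195 − 0.11·501.6) / 0.3 = 466.08.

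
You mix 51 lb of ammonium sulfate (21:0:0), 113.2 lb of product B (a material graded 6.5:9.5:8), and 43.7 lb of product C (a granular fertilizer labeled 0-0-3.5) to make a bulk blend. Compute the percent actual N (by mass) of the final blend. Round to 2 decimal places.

8.69% N

Total mass = 51 + 113.2 + 43.7 = 207.9 lb.
N mass = 21%×51 + 6.5%×113.2 + 0%×43.7 = 18.068 lb.
% N = 18.068 / 207.9 = 8.69072%.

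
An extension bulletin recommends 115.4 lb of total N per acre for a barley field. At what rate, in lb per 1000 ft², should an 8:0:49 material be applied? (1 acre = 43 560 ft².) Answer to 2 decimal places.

Product per acre = 115.4 / 8% = 1442.5 lb.
Convert to per 1000 ft²: 1442.5 × 0.0229568 = 33.1152 lb.

33.12 lb of product per thousand sq ft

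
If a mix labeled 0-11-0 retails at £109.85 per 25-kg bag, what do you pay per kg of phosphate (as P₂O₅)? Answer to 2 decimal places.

P₂O₅ in bag = 25 × 11% = 2.75 kg.
Cost per kg P₂O₅ = £109.85 / 2.75 = £39.9455.

£39.95 per kg P₂O₅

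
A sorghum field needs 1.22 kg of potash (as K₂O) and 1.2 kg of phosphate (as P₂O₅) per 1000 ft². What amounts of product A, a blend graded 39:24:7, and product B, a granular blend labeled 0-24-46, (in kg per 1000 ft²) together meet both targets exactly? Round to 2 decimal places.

Let a = kg of product A, b = kg of product B (per 1000 ft²).
K₂O: 0.07·a + 0.46·b = 1.22
P₂O₅: 0.24·a + 0.24·b = 1.2
From row1: a = (1.22 − 0.46·b) / 0.07.
Into row2: 0.24·(1.22 − 0.46·b)/0.07 + 0.24·b = 1.2 → b = 2.23077, a = 2.76923.

2.77 kg product A, 2.23 kg product B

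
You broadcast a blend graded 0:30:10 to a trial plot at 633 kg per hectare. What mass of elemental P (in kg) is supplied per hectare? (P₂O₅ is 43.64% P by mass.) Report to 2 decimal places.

82.87 kg P per hectare

P₂O₅ per hectare = 633 × 30% = 189.9 kg.
Elemental P = 189.9 × 0.4364 = 82.8724 kg per hectare.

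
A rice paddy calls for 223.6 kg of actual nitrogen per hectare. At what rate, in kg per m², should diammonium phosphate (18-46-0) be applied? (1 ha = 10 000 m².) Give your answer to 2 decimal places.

Product per hectare = 223.6 / 18% = 1242.22 kg.
Convert to per m²: 1242.22 × 0.0001 = 0.124222 kg.

0.12 kg of product per sq m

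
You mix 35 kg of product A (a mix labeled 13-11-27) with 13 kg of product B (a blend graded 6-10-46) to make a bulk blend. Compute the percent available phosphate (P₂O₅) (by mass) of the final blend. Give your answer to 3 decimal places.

Total mass = 35 + 13 = 48 kg.
P₂O₅ mass = 11%×35 + 10%×13 = 5.15 kg.
% P₂O₅ = 5.15 / 48 = 10.7292%.

10.729% P₂O₅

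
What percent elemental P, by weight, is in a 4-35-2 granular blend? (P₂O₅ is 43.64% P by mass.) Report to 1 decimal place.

15.3% P

%P = 35 × 0.4364 = 15.274%.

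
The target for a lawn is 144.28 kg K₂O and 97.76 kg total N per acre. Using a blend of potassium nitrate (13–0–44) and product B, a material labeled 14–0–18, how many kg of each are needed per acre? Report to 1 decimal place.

68.1 kg potassium nitrate, 635.0 kg product B

Per-acre balance (a = potassium nitrate, b = product B):
K₂O: 0.44·a + 0.18·b = 144.28
N: 0.13·a + 0.14·b = 97.76
Eliminate a: (row1) − 0.44/0.13·(row2) → -0.293846·b = -186.6, so b = 635.026.
Back-substitute: a = (144.28 − 0.18·635.026) / 0.44 = 68.1257.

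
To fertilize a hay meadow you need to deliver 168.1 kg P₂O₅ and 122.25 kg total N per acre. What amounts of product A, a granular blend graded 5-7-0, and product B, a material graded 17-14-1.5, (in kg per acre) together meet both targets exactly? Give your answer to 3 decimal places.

2339.184 kg product A, 31.122 kg product B

Let a = kg of product A, b = kg of product B (per acre).
P₂O₅: 0.07·a + 0.14·b = 168.1
N: 0.05·a + 0.17·b = 122.25
Solving simultaneously: a = 2339.1837, b = 31.1224.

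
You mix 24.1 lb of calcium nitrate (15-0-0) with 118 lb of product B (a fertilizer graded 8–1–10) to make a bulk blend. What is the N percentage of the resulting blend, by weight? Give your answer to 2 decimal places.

9.19% N

Total mass = 24.1 + 118 = 142.1 lb.
N mass = 15%×24.1 + 8%×118 = 13.055 lb.
% N = 13.055 / 142.1 = 9.18719%.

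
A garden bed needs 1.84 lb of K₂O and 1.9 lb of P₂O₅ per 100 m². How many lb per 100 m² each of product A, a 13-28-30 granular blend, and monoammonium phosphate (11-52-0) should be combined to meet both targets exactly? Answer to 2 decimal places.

With a, b = lb per 100 m² of product A and monoammonium phosphate:
K₂O: 0.3·a + 0·b = 1.84
P₂O₅: 0.28·a + 0.52·b = 1.9
Eliminate a: (row1) − 0.3/0.28·(row2) → -0.557143·b = -0.195714, so b = 0.351282.
Back-substitute: a = (1.84 − 0·0.351282) / 0.3 = 6.13333.

6.13 lb product A, 0.35 lb monoammonium phosphate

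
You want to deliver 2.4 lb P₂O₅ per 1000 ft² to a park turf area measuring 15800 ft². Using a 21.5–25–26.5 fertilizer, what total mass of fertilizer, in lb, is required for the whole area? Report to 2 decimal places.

151.68 lb

Product per 1000 ft² = 2.4 / 25% = 9.6 lb.
Total product = 9.6 × 15800 / 1000 = 151.68 lb.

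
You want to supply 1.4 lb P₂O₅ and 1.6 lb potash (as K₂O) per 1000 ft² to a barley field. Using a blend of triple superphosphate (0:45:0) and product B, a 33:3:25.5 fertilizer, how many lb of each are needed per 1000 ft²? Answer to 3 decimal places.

Per-1000 ft² balance (a = triple superphosphate, b = product B):
P₂O₅: 0.45·a + 0.03·b = 1.4
K₂O: 0·a + 0.255·b = 1.6
Solving simultaneously: a = 2.69281, b = 6.27451.

2.693 lb triple superphosphate, 6.275 lb product B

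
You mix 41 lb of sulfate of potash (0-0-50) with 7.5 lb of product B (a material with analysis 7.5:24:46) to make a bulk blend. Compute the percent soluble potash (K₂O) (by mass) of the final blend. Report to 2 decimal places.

Total mass = 41 + 7.5 = 48.5 lb.
K₂O mass = 50%×41 + 46%×7.5 = 23.95 lb.
% K₂O = 23.95 / 48.5 = 49.3814%.

49.38% K₂O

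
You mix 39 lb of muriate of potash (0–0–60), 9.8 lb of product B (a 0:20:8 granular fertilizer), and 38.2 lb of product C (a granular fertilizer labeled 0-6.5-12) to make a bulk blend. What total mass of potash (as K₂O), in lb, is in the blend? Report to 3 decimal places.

K₂O mass = 60%×39 + 8%×9.8 + 12%×38.2 = 28.768 lb.

28.768 lb K₂O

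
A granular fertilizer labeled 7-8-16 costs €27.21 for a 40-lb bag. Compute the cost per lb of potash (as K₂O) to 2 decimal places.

€4.25 per lb K₂O

K₂O in bag = 40 × 16% = 6.4 lb.
Cost per lb K₂O = €27.21 / 6.4 = €4.2516.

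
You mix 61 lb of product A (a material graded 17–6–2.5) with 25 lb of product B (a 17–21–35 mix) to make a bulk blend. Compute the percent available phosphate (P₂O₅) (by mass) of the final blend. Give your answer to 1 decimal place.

10.4% P₂O₅

Total mass = 61 + 25 = 86 lb.
P₂O₅ mass = 6%×61 + 21%×25 = 8.91 lb.
% P₂O₅ = 8.91 / 86 = 10.3605%.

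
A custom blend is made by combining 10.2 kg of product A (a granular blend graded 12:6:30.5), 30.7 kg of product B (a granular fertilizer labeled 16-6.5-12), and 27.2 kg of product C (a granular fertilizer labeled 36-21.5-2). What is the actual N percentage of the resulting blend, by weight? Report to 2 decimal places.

Total mass = 10.2 + 30.7 + 27.2 = 68.1 kg.
N mass = 12%×10.2 + 16%×30.7 + 36%×27.2 = 15.928 kg.
% N = 15.928 / 68.1 = 23.3891%.

23.39% N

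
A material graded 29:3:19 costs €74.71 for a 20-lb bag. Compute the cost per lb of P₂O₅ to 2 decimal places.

P₂O₅ in bag = 20 × 3% = 0.6 lb.
Cost per lb P₂O₅ = €74.71 / 0.6 = €124.5167.

€124.52 per lb P₂O₅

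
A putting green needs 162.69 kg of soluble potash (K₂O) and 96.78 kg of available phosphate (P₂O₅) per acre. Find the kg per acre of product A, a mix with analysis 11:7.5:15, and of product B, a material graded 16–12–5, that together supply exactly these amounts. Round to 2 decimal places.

Per-acre balance (a = product A, b = product B):
K₂O: 0.15·a + 0.05·b = 162.69
P₂O₅: 0.075·a + 0.12·b = 96.78
From row1: a = (162.69 − 0.05·b) / 0.15.
Into row2: 0.075·(162.69 − 0.05·b)/0.15 + 0.12·b = 96.78 → b = 162.474, a = 1030.442.

1030.44 kg product A, 162.47 kg product B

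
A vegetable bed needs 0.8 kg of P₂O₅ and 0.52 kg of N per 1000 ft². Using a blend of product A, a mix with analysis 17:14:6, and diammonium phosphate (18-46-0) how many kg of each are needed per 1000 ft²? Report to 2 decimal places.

Per-1000 ft² balance (a = product A, b = diammonium phosphate):
P₂O₅: 0.14·a + 0.46·b = 0.8
N: 0.17·a + 0.18·b = 0.52
Eliminate a: (row1) − 0.14/0.17·(row2) → 0.311765·b = 0.371765, so b = 1.19245.
Back-substitute: a = (0.8 − 0.46·1.19245) / 0.14 = 1.79623.

1.80 kg product A, 1.19 kg diammonium phosphate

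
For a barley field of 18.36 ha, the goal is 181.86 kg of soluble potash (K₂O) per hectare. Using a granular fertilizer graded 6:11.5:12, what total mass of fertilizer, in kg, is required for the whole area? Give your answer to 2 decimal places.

27824.58 kg

Product per hectare = 181.86 / 12% = 1515.5 kg.
Total product = 1515.5 × 18.36 = 27824.58 kg.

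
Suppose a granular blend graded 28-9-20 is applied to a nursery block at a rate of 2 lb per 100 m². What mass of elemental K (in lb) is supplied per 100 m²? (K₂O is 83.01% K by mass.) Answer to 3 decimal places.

K₂O per 100 m² = 2 × 20% = 0.4 lb.
Elemental K = 0.4 × 0.8301 = 0.33204 lb per 100 m².

0.332 lb K per hundred sq m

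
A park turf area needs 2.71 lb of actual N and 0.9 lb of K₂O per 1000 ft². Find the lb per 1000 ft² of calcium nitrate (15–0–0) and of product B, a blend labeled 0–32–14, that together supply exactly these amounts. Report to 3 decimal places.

Per-1000 ft² balance (a = calcium nitrate, b = product B):
N: 0.15·a + 0·b = 2.71
K₂O: 0·a + 0.14·b = 0.9
Solving simultaneously: a = 18.0667, b = 6.42857.

18.067 lb calcium nitrate, 6.429 lb product B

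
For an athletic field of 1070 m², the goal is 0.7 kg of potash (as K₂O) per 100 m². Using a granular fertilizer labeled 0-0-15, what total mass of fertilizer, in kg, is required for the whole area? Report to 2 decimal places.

Product per 100 m² = 0.7 / 15% = 4.66667 kg.
Total product = 4.66667 × 1070 / 100 = 49.9333 kg.

49.93 kg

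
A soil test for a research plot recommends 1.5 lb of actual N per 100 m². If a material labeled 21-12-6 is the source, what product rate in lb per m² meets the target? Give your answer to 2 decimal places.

0.07 lb of product per sq m

Product per 100 m² = 1.5 / 21% = 7.14286 lb.
Convert to per m²: 7.14286 × 0.01 = 0.0714286 lb.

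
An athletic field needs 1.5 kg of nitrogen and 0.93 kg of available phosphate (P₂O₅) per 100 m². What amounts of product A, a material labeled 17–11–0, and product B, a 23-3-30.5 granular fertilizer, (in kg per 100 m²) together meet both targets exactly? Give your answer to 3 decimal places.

8.361 kg product A, 0.342 kg product B

With a, b = kg per 100 m² of product A and product B:
N: 0.17·a + 0.23·b = 1.5
P₂O₅: 0.11·a + 0.03·b = 0.93
Eliminate a: (row1) − 0.17/0.11·(row2) → 0.183636·b = 0.0627273, so b = 0.341584.
Back-substitute: a = (1.5 − 0.23·0.341584) / 0.17 = 8.36139.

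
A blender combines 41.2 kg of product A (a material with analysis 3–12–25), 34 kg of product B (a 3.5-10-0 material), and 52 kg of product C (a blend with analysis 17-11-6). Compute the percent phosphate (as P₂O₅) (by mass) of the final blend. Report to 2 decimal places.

11.06% P₂O₅

Total mass = 41.2 + 34 + 52 = 127.2 kg.
P₂O₅ mass = 12%×41.2 + 10%×34 + 11%×52 = 14.064 kg.
% P₂O₅ = 14.064 / 127.2 = 11.0566%.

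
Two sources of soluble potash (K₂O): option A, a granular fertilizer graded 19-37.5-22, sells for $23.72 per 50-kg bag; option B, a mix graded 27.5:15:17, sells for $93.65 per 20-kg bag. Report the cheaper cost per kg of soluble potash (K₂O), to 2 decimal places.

option A: K₂O per bag = 50 × 22% = 11 kg; cost = 23.72 / 11 = $2.1564/kg K₂O.
option B: K₂O per bag = 20 × 17% = 3.4 kg; cost = 93.65 / 3.4 = $27.5441/kg K₂O.
option A is cheaper.

$2.16 per kg K₂O (option A)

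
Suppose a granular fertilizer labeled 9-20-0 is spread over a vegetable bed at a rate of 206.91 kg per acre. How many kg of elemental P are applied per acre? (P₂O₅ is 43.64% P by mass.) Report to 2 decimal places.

18.06 kg P per acre

P₂O₅ per acre = 206.91 × 20% = 41.382 kg.
Elemental P = 41.382 × 0.4364 = 18.0591 kg per acre.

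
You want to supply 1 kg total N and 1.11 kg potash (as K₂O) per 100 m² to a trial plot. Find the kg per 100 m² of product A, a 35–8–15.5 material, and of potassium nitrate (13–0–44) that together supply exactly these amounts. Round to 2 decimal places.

Per-100 m² balance (a = product A, b = potassium nitrate):
N: 0.35·a + 0.13·b = 1
K₂O: 0.155·a + 0.44·b = 1.11
From row1: a = (1 − 0.13·b) / 0.35.
Into row2: 0.155·(1 − 0.13·b)/0.35 + 0.44·b = 1.11 → b = 1.74449, a = 2.20919.

2.21 kg product A, 1.74 kg potassium nitrate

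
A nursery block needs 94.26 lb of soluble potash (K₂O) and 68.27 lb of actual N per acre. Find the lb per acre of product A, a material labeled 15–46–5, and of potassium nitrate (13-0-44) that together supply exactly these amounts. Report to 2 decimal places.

With a, b = lb per acre of product A and potassium nitrate:
K₂O: 0.05·a + 0.44·b = 94.26
N: 0.15·a + 0.13·b = 68.27
From row1: a = (94.26 − 0.44·b) / 0.05.
Into row2: 0.15·(94.26 − 0.44·b)/0.05 + 0.13·b = 68.27 → b = 180.261, a = 298.908.

298.91 lb product A, 180.26 lb potassium nitrate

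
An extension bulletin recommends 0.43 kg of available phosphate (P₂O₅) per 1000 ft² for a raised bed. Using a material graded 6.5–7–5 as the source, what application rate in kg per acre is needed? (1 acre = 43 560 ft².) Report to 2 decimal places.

267.58 kg of product per acre

Product per 1000 ft² = 0.43 / 7% = 6.14286 kg.
Convert to per acre: 6.14286 × 43.56 = 267.583 kg.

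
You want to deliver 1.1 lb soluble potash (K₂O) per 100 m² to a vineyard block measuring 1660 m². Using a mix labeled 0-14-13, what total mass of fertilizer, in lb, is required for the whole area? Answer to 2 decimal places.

Product per 100 m² = 1.1 / 13% = 8.46154 lb.
Total product = 8.46154 × 1660 / 100 = 140.462 lb.

140.46 lb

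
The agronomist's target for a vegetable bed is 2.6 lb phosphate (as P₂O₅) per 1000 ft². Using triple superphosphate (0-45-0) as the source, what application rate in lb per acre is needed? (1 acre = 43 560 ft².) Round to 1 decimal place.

251.7 lb of product per acre

Product per 1000 ft² = 2.6 / 45% = 5.77778 lb.
Convert to per acre: 5.77778 × 43.56 = 251.68 lb.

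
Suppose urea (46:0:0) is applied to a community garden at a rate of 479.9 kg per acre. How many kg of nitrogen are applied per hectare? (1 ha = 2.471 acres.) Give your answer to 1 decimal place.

nitrogen per acre = 479.9 × 46% = 220.754 kg.
Convert to per hectare: 220.754 × 2.471 = 545.483 kg.

545.5 kg N per hectare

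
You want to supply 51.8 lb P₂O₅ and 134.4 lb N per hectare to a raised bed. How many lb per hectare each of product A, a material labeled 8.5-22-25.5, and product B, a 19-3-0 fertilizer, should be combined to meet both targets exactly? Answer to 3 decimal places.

Let a = lb of product A, b = lb of product B (per hectare).
P₂O₅: 0.22·a + 0.03·b = 51.8
N: 0.085·a + 0.19·b = 134.4
Eliminate a: (row1) − 0.22/0.085·(row2) → -0.461765·b = -296.059, so b = 641.146497.
Back-substitute: a = (51.8 − 0.03·641.146497) / 0.22 = 148.02548.

148.025 lb product A, 641.146 lb product B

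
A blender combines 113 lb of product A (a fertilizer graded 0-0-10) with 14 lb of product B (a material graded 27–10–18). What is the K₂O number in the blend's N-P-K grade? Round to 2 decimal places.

10.88% K₂O

Total mass = 113 + 14 = 127 lb.
K₂O mass = 10%×113 + 18%×14 = 13.82 lb.
% K₂O = 13.82 / 127 = 10.8819%.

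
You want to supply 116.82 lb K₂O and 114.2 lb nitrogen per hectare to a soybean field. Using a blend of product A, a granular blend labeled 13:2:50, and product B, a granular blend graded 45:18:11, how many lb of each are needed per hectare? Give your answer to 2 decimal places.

Per-hectare balance (a = product A, b = product B):
K₂O: 0.5·a + 0.11·b = 116.82
N: 0.13·a + 0.45·b = 114.2
Solving simultaneously: a = 189.877, b = 198.9245.

189.88 lb product A, 198.92 lb product B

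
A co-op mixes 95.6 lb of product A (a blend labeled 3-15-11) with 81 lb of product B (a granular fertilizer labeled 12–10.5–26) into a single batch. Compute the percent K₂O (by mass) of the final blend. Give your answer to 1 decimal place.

17.9% K₂O

Total mass = 95.6 + 81 = 176.6 lb.
K₂O mass = 11%×95.6 + 26%×81 = 31.576 lb.
% K₂O = 31.576 / 176.6 = 17.88%.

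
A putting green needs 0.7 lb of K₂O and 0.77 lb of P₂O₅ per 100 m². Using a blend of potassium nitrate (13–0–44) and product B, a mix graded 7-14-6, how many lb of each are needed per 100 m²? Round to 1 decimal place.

With a, b = lb per 100 m² of potassium nitrate and product B:
K₂O: 0.44·a + 0.06·b = 0.7
P₂O₅: 0·a + 0.14·b = 0.77
Solving simultaneously: a = 0.840909, b = 5.5.

0.8 lb potassium nitrate, 5.5 lb product B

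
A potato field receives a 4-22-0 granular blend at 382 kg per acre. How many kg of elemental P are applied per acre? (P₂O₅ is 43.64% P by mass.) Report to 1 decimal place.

36.7 kg P per acre

P₂O₅ per acre = 382 × 22% = 84.04 kg.
Elemental P = 84.04 × 0.4364 = 36.6751 kg per acre.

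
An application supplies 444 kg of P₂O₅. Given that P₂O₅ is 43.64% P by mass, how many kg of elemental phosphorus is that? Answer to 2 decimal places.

193.76 kg P

P = 444 × 0.4364 = 193.762 kg.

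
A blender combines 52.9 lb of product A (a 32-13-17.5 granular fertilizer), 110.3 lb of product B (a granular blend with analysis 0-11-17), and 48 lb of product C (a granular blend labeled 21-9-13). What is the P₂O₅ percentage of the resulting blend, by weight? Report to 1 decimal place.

Total mass = 52.9 + 110.3 + 48 = 211.2 lb.
P₂O₅ mass = 13%×52.9 + 11%×110.3 + 9%×48 = 23.33 lb.
% P₂O₅ = 23.33 / 211.2 = 11.0464%.

11.0% P₂O₅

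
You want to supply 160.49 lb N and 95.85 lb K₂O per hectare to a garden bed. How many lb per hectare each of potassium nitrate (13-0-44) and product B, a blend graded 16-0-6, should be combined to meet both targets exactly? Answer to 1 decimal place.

Per-hectare balance (a = potassium nitrate, b = product B):
N: 0.13·a + 0.16·b = 160.49
K₂O: 0.44·a + 0.06·b = 95.85
Eliminate b: (row1) − 0.16/0.06·(row2) → -1.04333·a = -95.11, so a = 91.1597.
Then b = (95.85 − 0.44·91.1597) / 0.06 = 928.995.

91.2 lb potassium nitrate, 929.0 lb product B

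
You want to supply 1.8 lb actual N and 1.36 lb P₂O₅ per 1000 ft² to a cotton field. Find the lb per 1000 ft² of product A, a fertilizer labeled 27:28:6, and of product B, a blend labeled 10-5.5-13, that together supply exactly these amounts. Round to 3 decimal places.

2.814 lb product A, 10.403 lb product B

Let a = lb of product A, b = lb of product B (per 1000 ft²).
N: 0.27·a + 0.1·b = 1.8
P₂O₅: 0.28·a + 0.055·b = 1.36
Eliminate b: (row1) − 0.1/0.055·(row2) → -0.239091·a = -0.672727, so a = 2.81369.
Then b = (1.36 − 0.28·2.81369) / 0.055 = 10.40304.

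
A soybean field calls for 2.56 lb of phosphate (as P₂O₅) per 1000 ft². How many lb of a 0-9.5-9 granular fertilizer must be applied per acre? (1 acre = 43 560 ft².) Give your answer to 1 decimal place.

1173.8 lb of product per acre

Product per 1000 ft² = 2.56 / 9.5% = 26.9474 lb.
Convert to per acre: 26.9474 × 43.56 = 1173.83 lb.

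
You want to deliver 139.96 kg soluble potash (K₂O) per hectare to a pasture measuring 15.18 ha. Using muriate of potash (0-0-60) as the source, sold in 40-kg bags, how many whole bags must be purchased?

Product per hectare = 139.96 / 60% = 233.267 kg.
Total product = 233.267 × 15.18 = 3540.99 kg.
Bags = ⌈3540.99 / 40⌉ = 89.

89 bags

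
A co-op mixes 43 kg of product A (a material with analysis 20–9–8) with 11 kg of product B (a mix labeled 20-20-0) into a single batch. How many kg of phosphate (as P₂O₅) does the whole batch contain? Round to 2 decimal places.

P₂O₅ mass = 9%×43 + 20%×11 = 6.07 kg.

6.07 kg P₂O₅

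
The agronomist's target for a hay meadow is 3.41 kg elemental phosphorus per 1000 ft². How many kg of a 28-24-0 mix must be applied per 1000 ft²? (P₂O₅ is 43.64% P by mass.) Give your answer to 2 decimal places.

32.56 kg of product per thousand sq ft

As P₂O₅: 3.41 / 0.4364 = 7.81393 kg per 1000 ft².
Product per 1000 ft² = 7.81393 / 24% = 32.5581 kg.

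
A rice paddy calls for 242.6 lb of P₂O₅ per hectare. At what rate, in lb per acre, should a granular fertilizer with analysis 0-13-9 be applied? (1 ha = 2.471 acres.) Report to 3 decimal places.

755.222 lb of product per acre

Product per hectare = 242.6 / 13% = 1866.15 lb.
Convert to per acre: 1866.15 × 0.404694 = 755.2221 lb.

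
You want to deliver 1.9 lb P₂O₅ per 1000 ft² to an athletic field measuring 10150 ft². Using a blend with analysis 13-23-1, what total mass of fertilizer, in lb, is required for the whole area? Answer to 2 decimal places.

Product per 1000 ft² = 1.9 / 23% = 8.26087 lb.
Total product = 8.26087 × 10150 / 1000 = 83.8478 lb.

83.85 lb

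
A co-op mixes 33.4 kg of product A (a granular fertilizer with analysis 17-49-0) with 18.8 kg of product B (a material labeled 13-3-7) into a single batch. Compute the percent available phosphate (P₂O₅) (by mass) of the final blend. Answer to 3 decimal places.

32.433% P₂O₅

Total mass = 33.4 + 18.8 = 52.2 kg.
P₂O₅ mass = 49%×33.4 + 3%×18.8 = 16.93 kg.
% P₂O₅ = 16.93 / 52.2 = 32.43295%.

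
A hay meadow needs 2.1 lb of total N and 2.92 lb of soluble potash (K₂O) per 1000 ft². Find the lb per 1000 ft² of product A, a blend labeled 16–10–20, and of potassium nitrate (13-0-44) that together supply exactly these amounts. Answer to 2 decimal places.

Let a = lb of product A, b = lb of potassium nitrate (per 1000 ft²).
N: 0.16·a + 0.13·b = 2.1
K₂O: 0.2·a + 0.44·b = 2.92
Solving simultaneously: a = 12.2613, b = 1.06306.

12.26 lb product A, 1.06 lb potassium nitrate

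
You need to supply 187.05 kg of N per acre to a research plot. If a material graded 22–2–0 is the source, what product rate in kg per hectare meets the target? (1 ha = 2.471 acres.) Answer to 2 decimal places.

Product per acre = 187.05 / 22% = 850.227 kg.
Convert to per hectare: 850.227 × 2.471 = 2100.912 kg.

2100.91 kg of product per hectare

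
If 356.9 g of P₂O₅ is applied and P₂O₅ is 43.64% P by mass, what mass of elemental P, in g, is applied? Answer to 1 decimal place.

P = 356.9 × 0.4364 = 155.751 g.

155.8 g P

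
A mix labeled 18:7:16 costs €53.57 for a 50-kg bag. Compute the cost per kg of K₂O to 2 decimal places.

K₂O in bag = 50 × 16% = 8 kg.
Cost per kg K₂O = €53.57 / 8 = €6.6963.

€6.70 per kg K₂O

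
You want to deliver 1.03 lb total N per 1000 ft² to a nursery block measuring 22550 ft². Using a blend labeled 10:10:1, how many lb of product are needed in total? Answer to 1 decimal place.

Product per 1000 ft² = 1.03 / 10% = 10.3 lb.
Total product = 10.3 × 22550 / 1000 = 232.265 lb.

232.3 lb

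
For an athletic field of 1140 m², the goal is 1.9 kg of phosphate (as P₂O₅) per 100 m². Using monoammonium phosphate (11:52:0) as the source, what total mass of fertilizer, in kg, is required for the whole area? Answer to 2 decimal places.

Product per 100 m² = 1.9 / 52% = 3.65385 kg.
Total product = 3.65385 × 1140 / 100 = 41.6538 kg.

41.65 kg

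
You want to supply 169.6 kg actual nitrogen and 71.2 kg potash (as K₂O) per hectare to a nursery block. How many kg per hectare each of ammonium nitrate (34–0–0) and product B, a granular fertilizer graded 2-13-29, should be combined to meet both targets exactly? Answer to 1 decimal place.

Let a = kg of ammonium nitrate, b = kg of product B (per hectare).
N: 0.34·a + 0.02·b = 169.6
K₂O: 0·a + 0.29·b = 71.2
Solving simultaneously: a = 484.381, b = 245.517.

484.4 kg ammonium nitrate, 245.5 kg product B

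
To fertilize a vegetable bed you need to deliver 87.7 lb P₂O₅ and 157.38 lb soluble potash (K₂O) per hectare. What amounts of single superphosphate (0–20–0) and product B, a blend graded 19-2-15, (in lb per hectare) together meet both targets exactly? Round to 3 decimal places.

With a, b = lb per hectare of single superphosphate and product B:
P₂O₅: 0.2·a + 0.02·b = 87.7
K₂O: 0·a + 0.15·b = 157.38
Solving simultaneously: a = 333.58, b = 1049.2.

333.580 lb single superphosphate, 1049.200 lb product B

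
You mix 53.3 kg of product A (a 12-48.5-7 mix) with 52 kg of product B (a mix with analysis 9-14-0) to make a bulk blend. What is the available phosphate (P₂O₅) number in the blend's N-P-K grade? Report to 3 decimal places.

31.463% P₂O₅

Total mass = 53.3 + 52 = 105.3 kg.
P₂O₅ mass = 48.5%×53.3 + 14%×52 = 33.1305 kg.
% P₂O₅ = 33.1305 / 105.3 = 31.46296%.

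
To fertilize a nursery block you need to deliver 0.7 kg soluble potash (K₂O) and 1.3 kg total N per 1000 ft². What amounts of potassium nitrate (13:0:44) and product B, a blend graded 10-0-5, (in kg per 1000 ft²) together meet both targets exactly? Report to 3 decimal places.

Per-1000 ft² balance (a = potassium nitrate, b = product B):
K₂O: 0.44·a + 0.05·b = 0.7
N: 0.13·a + 0.1·b = 1.3
Solving simultaneously: a = 0.133333, b = 12.8267.

0.133 kg potassium nitrate, 12.827 kg product B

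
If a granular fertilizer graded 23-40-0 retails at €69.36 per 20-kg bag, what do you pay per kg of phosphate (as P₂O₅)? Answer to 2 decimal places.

P₂O₅ in bag = 20 × 40% = 8 kg.
Cost per kg P₂O₅ = €69.36 / 8 = €8.6700.

€8.67 per kg P₂O₅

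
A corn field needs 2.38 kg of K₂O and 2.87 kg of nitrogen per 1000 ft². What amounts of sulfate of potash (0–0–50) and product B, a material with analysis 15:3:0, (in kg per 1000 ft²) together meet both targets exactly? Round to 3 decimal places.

Let a = kg of sulfate of potash, b = kg of product B (per 1000 ft²).
K₂O: 0.5·a + 0·b = 2.38
N: 0·a + 0.15·b = 2.87
Solving simultaneously: a = 4.76, b = 19.1333.

4.760 kg sulfate of potash, 19.133 kg product B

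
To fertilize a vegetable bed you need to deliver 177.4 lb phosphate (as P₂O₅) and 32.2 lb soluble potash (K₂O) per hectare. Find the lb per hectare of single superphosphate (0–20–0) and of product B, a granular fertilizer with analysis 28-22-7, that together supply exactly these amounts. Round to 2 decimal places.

381.00 lb single superphosphate, 460.00 lb product B

Let a = lb of single superphosphate, b = lb of product B (per hectare).
P₂O₅: 0.2·a + 0.22·b = 177.4
K₂O: 0·a + 0.07·b = 32.2
Solving simultaneously: a = 381, b = 460.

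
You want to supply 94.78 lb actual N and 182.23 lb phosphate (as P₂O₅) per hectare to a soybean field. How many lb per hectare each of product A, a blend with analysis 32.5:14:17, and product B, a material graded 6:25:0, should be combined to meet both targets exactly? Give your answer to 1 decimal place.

175.2 lb product A, 630.8 lb product B

Let a = lb of product A, b = lb of product B (per hectare).
N: 0.325·a + 0.06·b = 94.78
P₂O₅: 0.14·a + 0.25·b = 182.23
Solving simultaneously: a = 175.171, b = 630.824.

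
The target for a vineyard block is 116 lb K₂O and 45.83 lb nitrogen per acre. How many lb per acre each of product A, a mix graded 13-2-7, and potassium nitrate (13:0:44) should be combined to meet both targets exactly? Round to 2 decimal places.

105.72 lb product A, 246.82 lb potassium nitrate

Let a = lb of product A, b = lb of potassium nitrate (per acre).
K₂O: 0.07·a + 0.44·b = 116
N: 0.13·a + 0.13·b = 45.83
Eliminate b: (row1) − 0.44/0.13·(row2) → -0.37·a = -39.1169, so a = 105.721.
Then b = (45.83 − 0.13·105.721) / 0.13 = 246.817.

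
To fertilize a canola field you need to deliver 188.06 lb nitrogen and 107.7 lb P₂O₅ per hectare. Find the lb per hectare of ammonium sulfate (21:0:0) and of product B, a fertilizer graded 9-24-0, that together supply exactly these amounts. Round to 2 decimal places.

703.20 lb ammonium sulfate, 448.75 lb product B

With a, b = lb per hectare of ammonium sulfate and product B:
N: 0.21·a + 0.09·b = 188.06
P₂O₅: 0·a + 0.24·b = 107.7
Solving simultaneously: a = 703.202, b = 448.75.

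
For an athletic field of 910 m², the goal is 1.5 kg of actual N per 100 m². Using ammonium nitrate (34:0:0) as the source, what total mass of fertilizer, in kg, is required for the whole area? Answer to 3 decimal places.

40.147 kg

Product per 100 m² = 1.5 / 34% = 4.41176 kg.
Total product = 4.41176 × 910 / 100 = 40.1471 kg.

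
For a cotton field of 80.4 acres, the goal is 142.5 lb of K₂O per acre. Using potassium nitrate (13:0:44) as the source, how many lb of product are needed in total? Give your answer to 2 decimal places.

26038.64 lb

Product per acre = 142.5 / 44% = 323.864 lb.
Total product = 323.864 × 80.4 = 26038.636 lb.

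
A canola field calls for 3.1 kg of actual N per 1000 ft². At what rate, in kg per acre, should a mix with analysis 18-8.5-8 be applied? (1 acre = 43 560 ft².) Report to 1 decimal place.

Product per 1000 ft² = 3.1 / 18% = 17.2222 kg.
Convert to per acre: 17.2222 × 43.56 = 750.2 kg.

750.2 kg of product per acre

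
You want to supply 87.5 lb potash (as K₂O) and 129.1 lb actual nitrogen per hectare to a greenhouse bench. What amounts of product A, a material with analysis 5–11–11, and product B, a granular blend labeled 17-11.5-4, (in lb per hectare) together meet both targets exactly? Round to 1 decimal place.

581.5 lb product A, 588.4 lb product B

With a, b = lb per hectare of product A and product B:
K₂O: 0.11·a + 0.04·b = 87.5
N: 0.05·a + 0.17·b = 129.1
Eliminate b: (row1) − 0.04/0.17·(row2) → 0.0982353·a = 57.1235, so a = 581.497.
Then b = (129.1 − 0.05·581.497) / 0.17 = 588.383.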